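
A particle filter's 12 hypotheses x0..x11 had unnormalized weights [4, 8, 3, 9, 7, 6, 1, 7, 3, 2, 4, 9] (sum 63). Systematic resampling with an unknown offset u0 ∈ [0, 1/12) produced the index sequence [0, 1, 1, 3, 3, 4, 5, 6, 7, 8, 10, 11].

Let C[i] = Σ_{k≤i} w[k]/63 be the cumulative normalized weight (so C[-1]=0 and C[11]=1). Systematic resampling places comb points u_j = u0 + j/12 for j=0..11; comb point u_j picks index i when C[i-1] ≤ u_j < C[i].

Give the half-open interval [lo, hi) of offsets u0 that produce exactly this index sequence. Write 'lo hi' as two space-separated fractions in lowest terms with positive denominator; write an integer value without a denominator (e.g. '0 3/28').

C = [4/63, 4/21, 5/21, 8/21, 31/63, 37/63, 38/63, 5/7, 16/21, 50/63, 6/7, 1]
j=0 picked index 0: u0 ∈ [0, 4/63)
j=1 picked index 1: u0 ∈ [-5/252, 3/28)
j=2 picked index 1: u0 ∈ [-13/126, 1/42)
j=3 picked index 3: u0 ∈ [-1/84, 11/84)
j=4 picked index 3: u0 ∈ [-2/21, 1/21)
j=5 picked index 4: u0 ∈ [-1/28, 19/252)
j=6 picked index 5: u0 ∈ [-1/126, 11/126)
j=7 picked index 6: u0 ∈ [1/252, 5/252)
j=8 picked index 7: u0 ∈ [-4/63, 1/21)
j=9 picked index 8: u0 ∈ [-1/28, 1/84)
j=10 picked index 10: u0 ∈ [-5/126, 1/42)
j=11 picked index 11: u0 ∈ [-5/84, 1/12)
intersection: [1/252, 1/84)

1/252 1/84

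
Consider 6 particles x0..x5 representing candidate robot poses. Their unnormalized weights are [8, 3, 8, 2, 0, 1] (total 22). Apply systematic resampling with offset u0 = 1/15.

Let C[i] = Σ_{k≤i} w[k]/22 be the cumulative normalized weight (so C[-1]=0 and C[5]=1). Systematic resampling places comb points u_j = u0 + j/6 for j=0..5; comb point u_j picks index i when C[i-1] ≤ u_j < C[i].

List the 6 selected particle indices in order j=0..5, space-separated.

C = [4/11, 1/2, 19/22, 21/22, 21/22, 1]
j=0: u_0=1/15 ∈ [0, 4/11) → index 0
j=1: u_1=7/30 ∈ [0, 4/11) → index 0
j=2: u_2=2/5 ∈ [4/11, 1/2) → index 1
j=3: u_3=17/30 ∈ [1/2, 19/22) → index 2
j=4: u_4=11/15 ∈ [1/2, 19/22) → index 2
j=5: u_5=9/10 ∈ [19/22, 21/22) → index 3

0 0 1 2 2 3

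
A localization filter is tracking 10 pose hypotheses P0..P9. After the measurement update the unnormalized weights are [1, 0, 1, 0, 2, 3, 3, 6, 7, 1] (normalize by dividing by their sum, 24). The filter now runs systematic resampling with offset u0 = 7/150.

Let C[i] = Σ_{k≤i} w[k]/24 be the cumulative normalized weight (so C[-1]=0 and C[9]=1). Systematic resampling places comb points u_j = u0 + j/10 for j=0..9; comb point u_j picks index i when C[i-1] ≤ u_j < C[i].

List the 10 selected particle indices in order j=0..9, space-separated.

C = [1/24, 1/24, 1/12, 1/12, 1/6, 7/24, 5/12, 2/3, 23/24, 1]
j=0: u_0=7/150 ∈ [1/24, 1/12) → index 2
j=1: u_1=11/75 ∈ [1/12, 1/6) → index 4
j=2: u_2=37/150 ∈ [1/6, 7/24) → index 5
j=3: u_3=26/75 ∈ [7/24, 5/12) → index 6
j=4: u_4=67/150 ∈ [5/12, 2/3) → index 7
j=5: u_5=41/75 ∈ [5/12, 2/3) → index 7
j=6: u_6=97/150 ∈ [5/12, 2/3) → index 7
j=7: u_7=56/75 ∈ [2/3, 23/24) → index 8
j=8: u_8=127/150 ∈ [2/3, 23/24) → index 8
j=9: u_9=71/75 ∈ [2/3, 23/24) → index 8

2 4 5 6 7 7 7 8 8 8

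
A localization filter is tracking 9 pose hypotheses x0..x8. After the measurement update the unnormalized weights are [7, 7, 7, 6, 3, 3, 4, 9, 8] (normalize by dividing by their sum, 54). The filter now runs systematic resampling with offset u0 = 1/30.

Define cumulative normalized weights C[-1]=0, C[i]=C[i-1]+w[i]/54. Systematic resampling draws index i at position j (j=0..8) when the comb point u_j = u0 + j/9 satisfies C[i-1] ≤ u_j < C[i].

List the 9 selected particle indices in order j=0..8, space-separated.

0 1 1 2 3 5 7 7 8

C = [7/54, 7/27, 7/18, 1/2, 5/9, 11/18, 37/54, 23/27, 1]
j=0: u_0=1/30 ∈ [0, 7/54) → index 0
j=1: u_1=13/90 ∈ [7/54, 7/27) → index 1
j=2: u_2=23/90 ∈ [7/54, 7/27) → index 1
j=3: u_3=11/30 ∈ [7/27, 7/18) → index 2
j=4: u_4=43/90 ∈ [7/18, 1/2) → index 3
j=5: u_5=53/90 ∈ [5/9, 11/18) → index 5
j=6: u_6=7/10 ∈ [37/54, 23/27) → index 7
j=7: u_7=73/90 ∈ [37/54, 23/27) → index 7
j=8: u_8=83/90 ∈ [23/27, 1) → index 8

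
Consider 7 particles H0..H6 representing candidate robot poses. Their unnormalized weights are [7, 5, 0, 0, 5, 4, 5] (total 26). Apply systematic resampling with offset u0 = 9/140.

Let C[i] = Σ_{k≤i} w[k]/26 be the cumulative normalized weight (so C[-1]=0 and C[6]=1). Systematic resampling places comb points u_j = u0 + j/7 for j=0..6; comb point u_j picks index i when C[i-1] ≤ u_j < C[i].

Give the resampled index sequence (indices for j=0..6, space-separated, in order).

0 0 1 4 4 5 6

C = [7/26, 6/13, 6/13, 6/13, 17/26, 21/26, 1]
j=0: u_0=9/140 ∈ [0, 7/26) → index 0
j=1: u_1=29/140 ∈ [0, 7/26) → index 0
j=2: u_2=7/20 ∈ [7/26, 6/13) → index 1
j=3: u_3=69/140 ∈ [6/13, 17/26) → index 4
j=4: u_4=89/140 ∈ [6/13, 17/26) → index 4
j=5: u_5=109/140 ∈ [17/26, 21/26) → index 5
j=6: u_6=129/140 ∈ [21/26, 1) → index 6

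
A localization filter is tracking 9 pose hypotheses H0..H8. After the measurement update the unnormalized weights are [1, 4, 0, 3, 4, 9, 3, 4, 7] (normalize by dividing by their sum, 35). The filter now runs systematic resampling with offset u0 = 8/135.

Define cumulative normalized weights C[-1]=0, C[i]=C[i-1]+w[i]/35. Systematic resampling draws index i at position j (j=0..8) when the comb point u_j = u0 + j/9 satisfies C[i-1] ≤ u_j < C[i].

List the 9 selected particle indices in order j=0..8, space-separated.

C = [1/35, 1/7, 1/7, 8/35, 12/35, 3/5, 24/35, 4/5, 1]
j=0: u_0=8/135 ∈ [1/35, 1/7) → index 1
j=1: u_1=23/135 ∈ [1/7, 8/35) → index 3
j=2: u_2=38/135 ∈ [8/35, 12/35) → index 4
j=3: u_3=53/135 ∈ [12/35, 3/5) → index 5
j=4: u_4=68/135 ∈ [12/35, 3/5) → index 5
j=5: u_5=83/135 ∈ [3/5, 24/35) → index 6
j=6: u_6=98/135 ∈ [24/35, 4/5) → index 7
j=7: u_7=113/135 ∈ [4/5, 1) → index 8
j=8: u_8=128/135 ∈ [4/5, 1) → index 8

1 3 4 5 5 6 7 8 8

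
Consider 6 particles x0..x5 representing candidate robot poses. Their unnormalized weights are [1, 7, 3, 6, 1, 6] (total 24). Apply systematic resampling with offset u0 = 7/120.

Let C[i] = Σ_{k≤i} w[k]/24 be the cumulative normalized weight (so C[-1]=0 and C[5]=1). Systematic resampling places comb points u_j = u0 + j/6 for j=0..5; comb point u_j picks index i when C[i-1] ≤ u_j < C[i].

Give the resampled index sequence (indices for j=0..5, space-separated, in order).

C = [1/24, 1/3, 11/24, 17/24, 3/4, 1]
j=0: u_0=7/120 ∈ [1/24, 1/3) → index 1
j=1: u_1=9/40 ∈ [1/24, 1/3) → index 1
j=2: u_2=47/120 ∈ [1/3, 11/24) → index 2
j=3: u_3=67/120 ∈ [11/24, 17/24) → index 3
j=4: u_4=29/40 ∈ [17/24, 3/4) → index 4
j=5: u_5=107/120 ∈ [3/4, 1) → index 5

1 1 2 3 4 5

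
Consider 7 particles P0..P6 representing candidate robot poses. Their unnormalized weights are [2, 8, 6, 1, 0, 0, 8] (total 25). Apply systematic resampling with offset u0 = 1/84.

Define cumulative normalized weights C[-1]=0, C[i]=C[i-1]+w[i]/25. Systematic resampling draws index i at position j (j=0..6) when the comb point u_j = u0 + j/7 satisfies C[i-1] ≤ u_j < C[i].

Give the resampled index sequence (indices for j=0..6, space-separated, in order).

0 1 1 2 2 6 6

C = [2/25, 2/5, 16/25, 17/25, 17/25, 17/25, 1]
j=0: u_0=1/84 ∈ [0, 2/25) → index 0
j=1: u_1=13/84 ∈ [2/25, 2/5) → index 1
j=2: u_2=25/84 ∈ [2/25, 2/5) → index 1
j=3: u_3=37/84 ∈ [2/5, 16/25) → index 2
j=4: u_4=7/12 ∈ [2/5, 16/25) → index 2
j=5: u_5=61/84 ∈ [17/25, 1) → index 6
j=6: u_6=73/84 ∈ [17/25, 1) → index 6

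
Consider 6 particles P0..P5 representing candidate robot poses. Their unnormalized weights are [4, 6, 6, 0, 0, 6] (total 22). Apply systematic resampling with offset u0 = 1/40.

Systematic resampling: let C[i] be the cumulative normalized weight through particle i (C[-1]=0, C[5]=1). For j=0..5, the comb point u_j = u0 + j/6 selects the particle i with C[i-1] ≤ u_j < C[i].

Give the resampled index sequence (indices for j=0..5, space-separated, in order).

C = [2/11, 5/11, 8/11, 8/11, 8/11, 1]
j=0: u_0=1/40 ∈ [0, 2/11) → index 0
j=1: u_1=23/120 ∈ [2/11, 5/11) → index 1
j=2: u_2=43/120 ∈ [2/11, 5/11) → index 1
j=3: u_3=21/40 ∈ [5/11, 8/11) → index 2
j=4: u_4=83/120 ∈ [5/11, 8/11) → index 2
j=5: u_5=103/120 ∈ [8/11, 1) → index 5

0 1 1 2 2 5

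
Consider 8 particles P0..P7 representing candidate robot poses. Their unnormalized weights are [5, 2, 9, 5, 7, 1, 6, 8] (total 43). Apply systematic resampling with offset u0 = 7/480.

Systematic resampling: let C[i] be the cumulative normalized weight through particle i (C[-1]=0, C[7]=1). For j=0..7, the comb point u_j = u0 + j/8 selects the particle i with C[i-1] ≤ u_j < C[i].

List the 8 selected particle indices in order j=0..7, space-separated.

0 1 2 3 4 4 6 7

C = [5/43, 7/43, 16/43, 21/43, 28/43, 29/43, 35/43, 1]
j=0: u_0=7/480 ∈ [0, 5/43) → index 0
j=1: u_1=67/480 ∈ [5/43, 7/43) → index 1
j=2: u_2=127/480 ∈ [7/43, 16/43) → index 2
j=3: u_3=187/480 ∈ [16/43, 21/43) → index 3
j=4: u_4=247/480 ∈ [21/43, 28/43) → index 4
j=5: u_5=307/480 ∈ [21/43, 28/43) → index 4
j=6: u_6=367/480 ∈ [29/43, 35/43) → index 6
j=7: u_7=427/480 ∈ [35/43, 1) → index 7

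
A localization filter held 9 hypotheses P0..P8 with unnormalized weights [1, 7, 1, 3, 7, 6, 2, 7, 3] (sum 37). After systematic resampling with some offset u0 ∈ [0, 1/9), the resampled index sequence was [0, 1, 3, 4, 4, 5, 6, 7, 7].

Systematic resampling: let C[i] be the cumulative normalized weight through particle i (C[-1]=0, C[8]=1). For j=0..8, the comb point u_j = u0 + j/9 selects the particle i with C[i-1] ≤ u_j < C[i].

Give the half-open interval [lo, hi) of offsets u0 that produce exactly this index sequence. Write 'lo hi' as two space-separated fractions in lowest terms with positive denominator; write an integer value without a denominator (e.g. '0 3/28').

7/333 1/37

C = [1/37, 8/37, 9/37, 12/37, 19/37, 25/37, 27/37, 34/37, 1]
j=0 picked index 0: u0 ∈ [0, 1/37)
j=1 picked index 1: u0 ∈ [-28/333, 35/333)
j=2 picked index 3: u0 ∈ [7/333, 34/333)
j=3 picked index 4: u0 ∈ [-1/111, 20/111)
j=4 picked index 4: u0 ∈ [-40/333, 23/333)
j=5 picked index 5: u0 ∈ [-14/333, 40/333)
j=6 picked index 6: u0 ∈ [1/111, 7/111)
j=7 picked index 7: u0 ∈ [-16/333, 47/333)
j=8 picked index 7: u0 ∈ [-53/333, 10/333)
intersection: [7/333, 1/37)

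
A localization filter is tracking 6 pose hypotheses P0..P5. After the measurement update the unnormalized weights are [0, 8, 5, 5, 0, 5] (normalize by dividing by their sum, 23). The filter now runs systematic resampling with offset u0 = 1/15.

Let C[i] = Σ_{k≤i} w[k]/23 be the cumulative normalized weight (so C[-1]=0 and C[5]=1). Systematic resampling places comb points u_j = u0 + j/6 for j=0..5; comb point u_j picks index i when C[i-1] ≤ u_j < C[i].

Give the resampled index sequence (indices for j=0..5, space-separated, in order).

C = [0, 8/23, 13/23, 18/23, 18/23, 1]
j=0: u_0=1/15 ∈ [0, 8/23) → index 1
j=1: u_1=7/30 ∈ [0, 8/23) → index 1
j=2: u_2=2/5 ∈ [8/23, 13/23) → index 2
j=3: u_3=17/30 ∈ [13/23, 18/23) → index 3
j=4: u_4=11/15 ∈ [13/23, 18/23) → index 3
j=5: u_5=9/10 ∈ [18/23, 1) → index 5

1 1 2 3 3 5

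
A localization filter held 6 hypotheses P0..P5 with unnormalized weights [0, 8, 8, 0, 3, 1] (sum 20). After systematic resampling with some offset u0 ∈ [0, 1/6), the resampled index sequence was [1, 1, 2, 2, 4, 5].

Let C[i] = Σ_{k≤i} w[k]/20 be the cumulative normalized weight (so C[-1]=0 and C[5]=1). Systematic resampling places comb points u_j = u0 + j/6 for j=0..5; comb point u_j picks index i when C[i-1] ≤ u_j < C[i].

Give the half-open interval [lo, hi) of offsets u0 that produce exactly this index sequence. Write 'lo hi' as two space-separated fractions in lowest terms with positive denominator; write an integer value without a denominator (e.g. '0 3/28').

C = [0, 2/5, 4/5, 4/5, 19/20, 1]
j=0 picked index 1: u0 ∈ [0, 2/5)
j=1 picked index 1: u0 ∈ [-1/6, 7/30)
j=2 picked index 2: u0 ∈ [1/15, 7/15)
j=3 picked index 2: u0 ∈ [-1/10, 3/10)
j=4 picked index 4: u0 ∈ [2/15, 17/60)
j=5 picked index 5: u0 ∈ [7/60, 1/6)
intersection: [2/15, 1/6)

2/15 1/6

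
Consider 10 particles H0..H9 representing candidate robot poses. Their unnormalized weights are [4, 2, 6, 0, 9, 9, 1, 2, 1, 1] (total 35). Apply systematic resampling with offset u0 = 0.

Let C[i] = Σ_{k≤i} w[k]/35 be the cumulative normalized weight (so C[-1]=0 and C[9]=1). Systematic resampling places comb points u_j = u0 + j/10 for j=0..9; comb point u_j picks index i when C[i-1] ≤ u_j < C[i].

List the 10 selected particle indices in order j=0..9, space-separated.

0 0 2 2 4 4 5 5 5 7

C = [4/35, 6/35, 12/35, 12/35, 3/5, 6/7, 31/35, 33/35, 34/35, 1]
j=0: u_0=0 ∈ [0, 4/35) → index 0
j=1: u_1=1/10 ∈ [0, 4/35) → index 0
j=2: u_2=1/5 ∈ [6/35, 12/35) → index 2
j=3: u_3=3/10 ∈ [6/35, 12/35) → index 2
j=4: u_4=2/5 ∈ [12/35, 3/5) → index 4
j=5: u_5=1/2 ∈ [12/35, 3/5) → index 4
j=6: u_6=3/5 ∈ [3/5, 6/7) → index 5
j=7: u_7=7/10 ∈ [3/5, 6/7) → index 5
j=8: u_8=4/5 ∈ [3/5, 6/7) → index 5
j=9: u_9=9/10 ∈ [31/35, 33/35) → index 7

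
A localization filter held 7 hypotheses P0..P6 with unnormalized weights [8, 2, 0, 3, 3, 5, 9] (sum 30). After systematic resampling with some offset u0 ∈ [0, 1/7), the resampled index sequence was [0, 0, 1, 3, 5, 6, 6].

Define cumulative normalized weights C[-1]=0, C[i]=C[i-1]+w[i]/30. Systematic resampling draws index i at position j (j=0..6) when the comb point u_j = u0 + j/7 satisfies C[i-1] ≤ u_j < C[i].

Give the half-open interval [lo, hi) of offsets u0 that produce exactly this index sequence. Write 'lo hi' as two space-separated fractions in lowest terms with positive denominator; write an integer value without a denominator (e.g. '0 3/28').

C = [4/15, 1/3, 1/3, 13/30, 8/15, 7/10, 1]
j=0 picked index 0: u0 ∈ [0, 4/15)
j=1 picked index 0: u0 ∈ [-1/7, 13/105)
j=2 picked index 1: u0 ∈ [-2/105, 1/21)
j=3 picked index 3: u0 ∈ [-2/21, 1/210)
j=4 picked index 5: u0 ∈ [-4/105, 9/70)
j=5 picked index 6: u0 ∈ [-1/70, 2/7)
j=6 picked index 6: u0 ∈ [-11/70, 1/7)
intersection: [0, 1/210)

0 1/210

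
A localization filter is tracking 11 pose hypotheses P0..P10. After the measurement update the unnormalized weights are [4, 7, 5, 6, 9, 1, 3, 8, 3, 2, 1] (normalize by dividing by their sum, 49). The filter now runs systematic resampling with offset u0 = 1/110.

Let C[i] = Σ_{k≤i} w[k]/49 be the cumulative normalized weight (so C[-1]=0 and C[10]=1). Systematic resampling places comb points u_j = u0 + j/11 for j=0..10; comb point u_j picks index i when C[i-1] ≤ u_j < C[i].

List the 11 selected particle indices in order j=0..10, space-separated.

0 1 1 2 3 4 4 5 7 7 8

C = [4/49, 11/49, 16/49, 22/49, 31/49, 32/49, 5/7, 43/49, 46/49, 48/49, 1]
j=0: u_0=1/110 ∈ [0, 4/49) → index 0
j=1: u_1=1/10 ∈ [4/49, 11/49) → index 1
j=2: u_2=21/110 ∈ [4/49, 11/49) → index 1
j=3: u_3=31/110 ∈ [11/49, 16/49) → index 2
j=4: u_4=41/110 ∈ [16/49, 22/49) → index 3
j=5: u_5=51/110 ∈ [22/49, 31/49) → index 4
j=6: u_6=61/110 ∈ [22/49, 31/49) → index 4
j=7: u_7=71/110 ∈ [31/49, 32/49) → index 5
j=8: u_8=81/110 ∈ [5/7, 43/49) → index 7
j=9: u_9=91/110 ∈ [5/7, 43/49) → index 7
j=10: u_10=101/110 ∈ [43/49, 46/49) → index 8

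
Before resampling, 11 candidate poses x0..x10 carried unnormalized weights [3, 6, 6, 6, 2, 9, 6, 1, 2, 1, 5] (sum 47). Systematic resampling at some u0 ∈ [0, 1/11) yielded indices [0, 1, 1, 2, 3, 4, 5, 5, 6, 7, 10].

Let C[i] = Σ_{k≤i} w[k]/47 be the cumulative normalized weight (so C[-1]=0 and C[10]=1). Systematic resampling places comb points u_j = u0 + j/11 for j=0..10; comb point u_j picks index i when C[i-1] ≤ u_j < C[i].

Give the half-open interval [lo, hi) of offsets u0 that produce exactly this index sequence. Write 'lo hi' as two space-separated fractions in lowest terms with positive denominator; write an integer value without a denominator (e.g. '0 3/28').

0 5/517

C = [3/47, 9/47, 15/47, 21/47, 23/47, 32/47, 38/47, 39/47, 41/47, 42/47, 1]
j=0 picked index 0: u0 ∈ [0, 3/47)
j=1 picked index 1: u0 ∈ [-14/517, 52/517)
j=2 picked index 1: u0 ∈ [-61/517, 5/517)
j=3 picked index 2: u0 ∈ [-42/517, 24/517)
j=4 picked index 3: u0 ∈ [-23/517, 43/517)
j=5 picked index 4: u0 ∈ [-4/517, 18/517)
j=6 picked index 5: u0 ∈ [-29/517, 70/517)
j=7 picked index 5: u0 ∈ [-76/517, 23/517)
j=8 picked index 6: u0 ∈ [-24/517, 42/517)
j=9 picked index 7: u0 ∈ [-5/517, 6/517)
j=10 picked index 10: u0 ∈ [-8/517, 1/11)
intersection: [0, 5/517)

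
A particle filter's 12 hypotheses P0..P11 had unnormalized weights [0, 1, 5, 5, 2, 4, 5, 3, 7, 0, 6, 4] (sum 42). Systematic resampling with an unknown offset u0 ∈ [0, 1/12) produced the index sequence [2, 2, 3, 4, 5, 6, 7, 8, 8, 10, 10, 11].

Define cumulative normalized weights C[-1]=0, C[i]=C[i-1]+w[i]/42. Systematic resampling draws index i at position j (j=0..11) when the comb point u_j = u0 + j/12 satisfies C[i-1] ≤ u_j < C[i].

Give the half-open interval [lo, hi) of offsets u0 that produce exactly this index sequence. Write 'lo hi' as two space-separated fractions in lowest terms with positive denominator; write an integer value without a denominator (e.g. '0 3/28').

C = [0, 1/42, 1/7, 11/42, 13/42, 17/42, 11/21, 25/42, 16/21, 16/21, 19/21, 1]
j=0 picked index 2: u0 ∈ [1/42, 1/7)
j=1 picked index 2: u0 ∈ [-5/84, 5/84)
j=2 picked index 3: u0 ∈ [-1/42, 2/21)
j=3 picked index 4: u0 ∈ [1/84, 5/84)
j=4 picked index 5: u0 ∈ [-1/42, 1/14)
j=5 picked index 6: u0 ∈ [-1/84, 3/28)
j=6 picked index 7: u0 ∈ [1/42, 2/21)
j=7 picked index 8: u0 ∈ [1/84, 5/28)
j=8 picked index 8: u0 ∈ [-1/14, 2/21)
j=9 picked index 10: u0 ∈ [1/84, 13/84)
j=10 picked index 10: u0 ∈ [-1/14, 1/14)
j=11 picked index 11: u0 ∈ [-1/84, 1/12)
intersection: [1/42, 5/84)

1/42 5/84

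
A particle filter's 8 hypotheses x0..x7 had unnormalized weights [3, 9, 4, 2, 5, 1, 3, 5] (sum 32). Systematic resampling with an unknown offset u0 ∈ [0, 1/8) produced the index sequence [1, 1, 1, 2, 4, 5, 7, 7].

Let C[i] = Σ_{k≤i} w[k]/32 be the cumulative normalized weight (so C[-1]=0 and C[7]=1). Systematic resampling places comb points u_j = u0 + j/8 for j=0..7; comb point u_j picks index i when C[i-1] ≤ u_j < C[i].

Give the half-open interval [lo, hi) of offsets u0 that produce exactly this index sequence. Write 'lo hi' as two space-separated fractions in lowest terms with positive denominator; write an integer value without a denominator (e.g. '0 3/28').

3/32 1/8

C = [3/32, 3/8, 1/2, 9/16, 23/32, 3/4, 27/32, 1]
j=0 picked index 1: u0 ∈ [3/32, 3/8)
j=1 picked index 1: u0 ∈ [-1/32, 1/4)
j=2 picked index 1: u0 ∈ [-5/32, 1/8)
j=3 picked index 2: u0 ∈ [0, 1/8)
j=4 picked index 4: u0 ∈ [1/16, 7/32)
j=5 picked index 5: u0 ∈ [3/32, 1/8)
j=6 picked index 7: u0 ∈ [3/32, 1/4)
j=7 picked index 7: u0 ∈ [-1/32, 1/8)
intersection: [3/32, 1/8)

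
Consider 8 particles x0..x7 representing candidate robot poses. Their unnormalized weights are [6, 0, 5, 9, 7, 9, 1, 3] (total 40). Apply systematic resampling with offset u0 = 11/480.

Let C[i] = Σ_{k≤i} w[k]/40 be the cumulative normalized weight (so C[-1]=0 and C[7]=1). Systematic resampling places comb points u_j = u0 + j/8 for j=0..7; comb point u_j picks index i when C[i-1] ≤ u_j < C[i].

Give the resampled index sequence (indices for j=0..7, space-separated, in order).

0 0 2 3 4 4 5 5

C = [3/20, 3/20, 11/40, 1/2, 27/40, 9/10, 37/40, 1]
j=0: u_0=11/480 ∈ [0, 3/20) → index 0
j=1: u_1=71/480 ∈ [0, 3/20) → index 0
j=2: u_2=131/480 ∈ [3/20, 11/40) → index 2
j=3: u_3=191/480 ∈ [11/40, 1/2) → index 3
j=4: u_4=251/480 ∈ [1/2, 27/40) → index 4
j=5: u_5=311/480 ∈ [1/2, 27/40) → index 4
j=6: u_6=371/480 ∈ [27/40, 9/10) → index 5
j=7: u_7=431/480 ∈ [27/40, 9/10) → index 5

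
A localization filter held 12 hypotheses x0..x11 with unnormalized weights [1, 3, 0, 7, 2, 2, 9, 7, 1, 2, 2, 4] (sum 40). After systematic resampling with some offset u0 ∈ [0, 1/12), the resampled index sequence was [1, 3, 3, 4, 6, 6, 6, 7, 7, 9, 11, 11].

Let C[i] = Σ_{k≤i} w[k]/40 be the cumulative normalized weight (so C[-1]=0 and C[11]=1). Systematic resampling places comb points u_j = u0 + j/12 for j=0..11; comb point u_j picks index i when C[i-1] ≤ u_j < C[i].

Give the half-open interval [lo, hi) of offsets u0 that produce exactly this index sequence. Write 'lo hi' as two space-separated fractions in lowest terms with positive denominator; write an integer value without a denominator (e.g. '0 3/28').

1/15 3/40

C = [1/40, 1/10, 1/10, 11/40, 13/40, 3/8, 3/5, 31/40, 4/5, 17/20, 9/10, 1]
j=0 picked index 1: u0 ∈ [1/40, 1/10)
j=1 picked index 3: u0 ∈ [1/60, 23/120)
j=2 picked index 3: u0 ∈ [-1/15, 13/120)
j=3 picked index 4: u0 ∈ [1/40, 3/40)
j=4 picked index 6: u0 ∈ [1/24, 4/15)
j=5 picked index 6: u0 ∈ [-1/24, 11/60)
j=6 picked index 6: u0 ∈ [-1/8, 1/10)
j=7 picked index 7: u0 ∈ [1/60, 23/120)
j=8 picked index 7: u0 ∈ [-1/15, 13/120)
j=9 picked index 9: u0 ∈ [1/20, 1/10)
j=10 picked index 11: u0 ∈ [1/15, 1/6)
j=11 picked index 11: u0 ∈ [-1/60, 1/12)
intersection: [1/15, 3/40)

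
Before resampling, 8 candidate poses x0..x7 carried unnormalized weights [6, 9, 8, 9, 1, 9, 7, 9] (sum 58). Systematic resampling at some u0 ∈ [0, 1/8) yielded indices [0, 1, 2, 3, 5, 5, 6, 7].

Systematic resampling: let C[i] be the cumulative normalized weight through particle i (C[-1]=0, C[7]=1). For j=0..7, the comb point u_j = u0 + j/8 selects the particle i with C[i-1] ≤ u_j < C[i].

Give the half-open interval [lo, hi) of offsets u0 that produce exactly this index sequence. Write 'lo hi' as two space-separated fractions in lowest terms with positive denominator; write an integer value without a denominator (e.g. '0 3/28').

C = [3/29, 15/58, 23/58, 16/29, 33/58, 21/29, 49/58, 1]
j=0 picked index 0: u0 ∈ [0, 3/29)
j=1 picked index 1: u0 ∈ [-5/232, 31/232)
j=2 picked index 2: u0 ∈ [1/116, 17/116)
j=3 picked index 3: u0 ∈ [5/232, 41/232)
j=4 picked index 5: u0 ∈ [2/29, 13/58)
j=5 picked index 5: u0 ∈ [-13/232, 23/232)
j=6 picked index 6: u0 ∈ [-3/116, 11/116)
j=7 picked index 7: u0 ∈ [-7/232, 1/8)
intersection: [2/29, 11/116)

2/29 11/116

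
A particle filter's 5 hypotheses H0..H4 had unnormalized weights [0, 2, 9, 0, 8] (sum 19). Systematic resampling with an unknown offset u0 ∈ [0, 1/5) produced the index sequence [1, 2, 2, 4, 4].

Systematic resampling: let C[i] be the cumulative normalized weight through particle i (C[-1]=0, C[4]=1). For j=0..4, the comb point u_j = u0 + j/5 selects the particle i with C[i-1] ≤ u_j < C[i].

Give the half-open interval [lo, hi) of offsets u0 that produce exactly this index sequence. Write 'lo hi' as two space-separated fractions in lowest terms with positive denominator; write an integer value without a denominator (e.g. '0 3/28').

0 2/19

C = [0, 2/19, 11/19, 11/19, 1]
j=0 picked index 1: u0 ∈ [0, 2/19)
j=1 picked index 2: u0 ∈ [-9/95, 36/95)
j=2 picked index 2: u0 ∈ [-28/95, 17/95)
j=3 picked index 4: u0 ∈ [-2/95, 2/5)
j=4 picked index 4: u0 ∈ [-21/95, 1/5)
intersection: [0, 2/19)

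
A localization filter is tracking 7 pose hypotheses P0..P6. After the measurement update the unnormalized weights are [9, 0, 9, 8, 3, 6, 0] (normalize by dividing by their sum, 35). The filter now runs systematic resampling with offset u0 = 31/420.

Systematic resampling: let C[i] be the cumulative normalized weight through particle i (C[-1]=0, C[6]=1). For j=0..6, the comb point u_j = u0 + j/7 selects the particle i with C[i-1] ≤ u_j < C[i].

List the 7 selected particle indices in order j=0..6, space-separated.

0 0 2 2 3 4 5

C = [9/35, 9/35, 18/35, 26/35, 29/35, 1, 1]
j=0: u_0=31/420 ∈ [0, 9/35) → index 0
j=1: u_1=13/60 ∈ [0, 9/35) → index 0
j=2: u_2=151/420 ∈ [9/35, 18/35) → index 2
j=3: u_3=211/420 ∈ [9/35, 18/35) → index 2
j=4: u_4=271/420 ∈ [18/35, 26/35) → index 3
j=5: u_5=331/420 ∈ [26/35, 29/35) → index 4
j=6: u_6=391/420 ∈ [29/35, 1) → index 5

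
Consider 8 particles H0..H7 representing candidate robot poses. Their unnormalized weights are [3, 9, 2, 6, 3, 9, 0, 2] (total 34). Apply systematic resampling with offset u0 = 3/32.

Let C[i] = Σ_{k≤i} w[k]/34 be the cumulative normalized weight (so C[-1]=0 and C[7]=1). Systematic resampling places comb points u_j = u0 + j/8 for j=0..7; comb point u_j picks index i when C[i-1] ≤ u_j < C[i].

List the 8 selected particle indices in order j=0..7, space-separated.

1 1 1 3 4 5 5 7

C = [3/34, 6/17, 7/17, 10/17, 23/34, 16/17, 16/17, 1]
j=0: u_0=3/32 ∈ [3/34, 6/17) → index 1
j=1: u_1=7/32 ∈ [3/34, 6/17) → index 1
j=2: u_2=11/32 ∈ [3/34, 6/17) → index 1
j=3: u_3=15/32 ∈ [7/17, 10/17) → index 3
j=4: u_4=19/32 ∈ [10/17, 23/34) → index 4
j=5: u_5=23/32 ∈ [23/34, 16/17) → index 5
j=6: u_6=27/32 ∈ [23/34, 16/17) → index 5
j=7: u_7=31/32 ∈ [16/17, 1) → index 7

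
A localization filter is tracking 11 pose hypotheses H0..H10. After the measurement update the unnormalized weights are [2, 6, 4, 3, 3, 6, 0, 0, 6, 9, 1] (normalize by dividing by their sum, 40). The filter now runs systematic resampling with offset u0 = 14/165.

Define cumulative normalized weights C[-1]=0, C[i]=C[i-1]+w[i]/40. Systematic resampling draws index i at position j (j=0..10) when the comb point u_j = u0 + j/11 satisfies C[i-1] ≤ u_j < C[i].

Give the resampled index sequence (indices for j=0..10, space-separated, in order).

1 1 2 3 4 5 8 8 9 9 10

C = [1/20, 1/5, 3/10, 3/8, 9/20, 3/5, 3/5, 3/5, 3/4, 39/40, 1]
j=0: u_0=14/165 ∈ [1/20, 1/5) → index 1
j=1: u_1=29/165 ∈ [1/20, 1/5) → index 1
j=2: u_2=4/15 ∈ [1/5, 3/10) → index 2
j=3: u_3=59/165 ∈ [3/10, 3/8) → index 3
j=4: u_4=74/165 ∈ [3/8, 9/20) → index 4
j=5: u_5=89/165 ∈ [9/20, 3/5) → index 5
j=6: u_6=104/165 ∈ [3/5, 3/4) → index 8
j=7: u_7=119/165 ∈ [3/5, 3/4) → index 8
j=8: u_8=134/165 ∈ [3/4, 39/40) → index 9
j=9: u_9=149/165 ∈ [3/4, 39/40) → index 9
j=10: u_10=164/165 ∈ [39/40, 1) → index 10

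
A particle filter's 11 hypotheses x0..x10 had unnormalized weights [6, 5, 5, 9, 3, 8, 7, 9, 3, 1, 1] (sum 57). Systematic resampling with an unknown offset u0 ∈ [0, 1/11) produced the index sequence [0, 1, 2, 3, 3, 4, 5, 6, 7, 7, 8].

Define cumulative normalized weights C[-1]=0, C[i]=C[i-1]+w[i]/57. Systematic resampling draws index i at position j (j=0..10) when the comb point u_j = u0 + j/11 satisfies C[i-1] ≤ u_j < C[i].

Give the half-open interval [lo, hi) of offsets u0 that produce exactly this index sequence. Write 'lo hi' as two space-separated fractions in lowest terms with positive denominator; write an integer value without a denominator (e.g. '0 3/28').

C = [2/19, 11/57, 16/57, 25/57, 28/57, 12/19, 43/57, 52/57, 55/57, 56/57, 1]
j=0 picked index 0: u0 ∈ [0, 2/19)
j=1 picked index 1: u0 ∈ [3/209, 64/627)
j=2 picked index 2: u0 ∈ [7/627, 62/627)
j=3 picked index 3: u0 ∈ [5/627, 104/627)
j=4 picked index 3: u0 ∈ [-52/627, 47/627)
j=5 picked index 4: u0 ∈ [-10/627, 23/627)
j=6 picked index 5: u0 ∈ [-34/627, 18/209)
j=7 picked index 6: u0 ∈ [-1/209, 74/627)
j=8 picked index 7: u0 ∈ [17/627, 116/627)
j=9 picked index 7: u0 ∈ [-40/627, 59/627)
j=10 picked index 8: u0 ∈ [2/627, 35/627)
intersection: [17/627, 23/627)

17/627 23/627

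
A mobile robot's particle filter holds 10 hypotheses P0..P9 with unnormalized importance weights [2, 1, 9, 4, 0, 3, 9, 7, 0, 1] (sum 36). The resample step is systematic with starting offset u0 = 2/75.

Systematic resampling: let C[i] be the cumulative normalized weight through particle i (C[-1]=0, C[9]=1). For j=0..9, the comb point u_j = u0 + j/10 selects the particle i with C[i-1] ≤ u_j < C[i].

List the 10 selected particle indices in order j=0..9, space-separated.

C = [1/18, 1/12, 1/3, 4/9, 4/9, 19/36, 7/9, 35/36, 35/36, 1]
j=0: u_0=2/75 ∈ [0, 1/18) → index 0
j=1: u_1=19/150 ∈ [1/12, 1/3) → index 2
j=2: u_2=17/75 ∈ [1/12, 1/3) → index 2
j=3: u_3=49/150 ∈ [1/12, 1/3) → index 2
j=4: u_4=32/75 ∈ [1/3, 4/9) → index 3
j=5: u_5=79/150 ∈ [4/9, 19/36) → index 5
j=6: u_6=47/75 ∈ [19/36, 7/9) → index 6
j=7: u_7=109/150 ∈ [19/36, 7/9) → index 6
j=8: u_8=62/75 ∈ [7/9, 35/36) → index 7
j=9: u_9=139/150 ∈ [7/9, 35/36) → index 7

0 2 2 2 3 5 6 6 7 7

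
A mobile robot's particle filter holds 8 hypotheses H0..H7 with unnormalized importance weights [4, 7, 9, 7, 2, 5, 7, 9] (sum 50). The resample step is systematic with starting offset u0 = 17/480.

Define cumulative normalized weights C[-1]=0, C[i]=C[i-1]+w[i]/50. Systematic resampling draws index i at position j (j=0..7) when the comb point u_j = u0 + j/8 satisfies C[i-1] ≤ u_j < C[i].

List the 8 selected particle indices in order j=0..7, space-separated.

C = [2/25, 11/50, 2/5, 27/50, 29/50, 17/25, 41/50, 1]
j=0: u_0=17/480 ∈ [0, 2/25) → index 0
j=1: u_1=77/480 ∈ [2/25, 11/50) → index 1
j=2: u_2=137/480 ∈ [11/50, 2/5) → index 2
j=3: u_3=197/480 ∈ [2/5, 27/50) → index 3
j=4: u_4=257/480 ∈ [2/5, 27/50) → index 3
j=5: u_5=317/480 ∈ [29/50, 17/25) → index 5
j=6: u_6=377/480 ∈ [17/25, 41/50) → index 6
j=7: u_7=437/480 ∈ [41/50, 1) → index 7

0 1 2 3 3 5 6 7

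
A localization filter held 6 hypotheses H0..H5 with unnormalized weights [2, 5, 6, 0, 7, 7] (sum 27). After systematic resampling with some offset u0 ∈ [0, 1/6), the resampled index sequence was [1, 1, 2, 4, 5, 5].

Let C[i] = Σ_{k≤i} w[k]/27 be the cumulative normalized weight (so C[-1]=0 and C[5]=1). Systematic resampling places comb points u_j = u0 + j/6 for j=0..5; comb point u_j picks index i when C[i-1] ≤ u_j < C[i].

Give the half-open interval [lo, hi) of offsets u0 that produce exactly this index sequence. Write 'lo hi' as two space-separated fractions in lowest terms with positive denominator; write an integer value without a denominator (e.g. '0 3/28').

2/27 5/54

C = [2/27, 7/27, 13/27, 13/27, 20/27, 1]
j=0 picked index 1: u0 ∈ [2/27, 7/27)
j=1 picked index 1: u0 ∈ [-5/54, 5/54)
j=2 picked index 2: u0 ∈ [-2/27, 4/27)
j=3 picked index 4: u0 ∈ [-1/54, 13/54)
j=4 picked index 5: u0 ∈ [2/27, 1/3)
j=5 picked index 5: u0 ∈ [-5/54, 1/6)
intersection: [2/27, 5/54)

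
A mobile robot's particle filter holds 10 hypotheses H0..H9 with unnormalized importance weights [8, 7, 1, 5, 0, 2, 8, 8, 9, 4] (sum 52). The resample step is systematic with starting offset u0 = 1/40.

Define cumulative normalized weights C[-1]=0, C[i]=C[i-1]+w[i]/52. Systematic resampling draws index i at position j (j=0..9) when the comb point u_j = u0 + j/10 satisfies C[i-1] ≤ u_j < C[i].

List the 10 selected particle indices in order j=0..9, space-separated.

0 0 1 3 5 6 7 7 8 9

C = [2/13, 15/52, 4/13, 21/52, 21/52, 23/52, 31/52, 3/4, 12/13, 1]
j=0: u_0=1/40 ∈ [0, 2/13) → index 0
j=1: u_1=1/8 ∈ [0, 2/13) → index 0
j=2: u_2=9/40 ∈ [2/13, 15/52) → index 1
j=3: u_3=13/40 ∈ [4/13, 21/52) → index 3
j=4: u_4=17/40 ∈ [21/52, 23/52) → index 5
j=5: u_5=21/40 ∈ [23/52, 31/52) → index 6
j=6: u_6=5/8 ∈ [31/52, 3/4) → index 7
j=7: u_7=29/40 ∈ [31/52, 3/4) → index 7
j=8: u_8=33/40 ∈ [3/4, 12/13) → index 8
j=9: u_9=37/40 ∈ [12/13, 1) → index 9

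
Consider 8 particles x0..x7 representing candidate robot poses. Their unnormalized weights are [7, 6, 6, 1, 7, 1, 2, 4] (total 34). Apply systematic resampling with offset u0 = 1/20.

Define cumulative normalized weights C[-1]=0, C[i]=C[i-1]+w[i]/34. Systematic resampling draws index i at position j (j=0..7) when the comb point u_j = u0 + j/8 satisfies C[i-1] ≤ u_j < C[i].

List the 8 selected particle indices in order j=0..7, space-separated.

0 0 1 2 2 4 5 7

C = [7/34, 13/34, 19/34, 10/17, 27/34, 14/17, 15/17, 1]
j=0: u_0=1/20 ∈ [0, 7/34) → index 0
j=1: u_1=7/40 ∈ [0, 7/34) → index 0
j=2: u_2=3/10 ∈ [7/34, 13/34) → index 1
j=3: u_3=17/40 ∈ [13/34, 19/34) → index 2
j=4: u_4=11/20 ∈ [13/34, 19/34) → index 2
j=5: u_5=27/40 ∈ [10/17, 27/34) → index 4
j=6: u_6=4/5 ∈ [27/34, 14/17) → index 5
j=7: u_7=37/40 ∈ [15/17, 1) → index 7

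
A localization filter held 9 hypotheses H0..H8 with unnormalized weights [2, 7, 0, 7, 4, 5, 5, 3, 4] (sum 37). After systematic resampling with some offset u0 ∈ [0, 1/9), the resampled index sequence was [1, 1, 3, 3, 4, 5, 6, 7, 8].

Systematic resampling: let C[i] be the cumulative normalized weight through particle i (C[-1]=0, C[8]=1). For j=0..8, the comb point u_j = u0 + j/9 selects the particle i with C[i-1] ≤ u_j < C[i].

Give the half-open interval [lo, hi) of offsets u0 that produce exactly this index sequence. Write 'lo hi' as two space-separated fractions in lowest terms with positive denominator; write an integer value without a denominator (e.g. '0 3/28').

2/37 32/333

C = [2/37, 9/37, 9/37, 16/37, 20/37, 25/37, 30/37, 33/37, 1]
j=0 picked index 1: u0 ∈ [2/37, 9/37)
j=1 picked index 1: u0 ∈ [-19/333, 44/333)
j=2 picked index 3: u0 ∈ [7/333, 70/333)
j=3 picked index 3: u0 ∈ [-10/111, 11/111)
j=4 picked index 4: u0 ∈ [-4/333, 32/333)
j=5 picked index 5: u0 ∈ [-5/333, 40/333)
j=6 picked index 6: u0 ∈ [1/111, 16/111)
j=7 picked index 7: u0 ∈ [11/333, 38/333)
j=8 picked index 8: u0 ∈ [1/333, 1/9)
intersection: [2/37, 32/333)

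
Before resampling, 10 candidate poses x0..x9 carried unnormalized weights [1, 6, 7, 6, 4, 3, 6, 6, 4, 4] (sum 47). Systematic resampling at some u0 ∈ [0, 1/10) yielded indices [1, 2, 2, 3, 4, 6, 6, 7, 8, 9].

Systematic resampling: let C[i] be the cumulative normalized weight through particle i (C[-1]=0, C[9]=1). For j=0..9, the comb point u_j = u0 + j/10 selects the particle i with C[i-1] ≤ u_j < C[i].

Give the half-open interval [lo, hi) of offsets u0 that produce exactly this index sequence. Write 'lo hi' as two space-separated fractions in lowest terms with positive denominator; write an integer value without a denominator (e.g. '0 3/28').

C = [1/47, 7/47, 14/47, 20/47, 24/47, 27/47, 33/47, 39/47, 43/47, 1]
j=0 picked index 1: u0 ∈ [1/47, 7/47)
j=1 picked index 2: u0 ∈ [23/470, 93/470)
j=2 picked index 2: u0 ∈ [-12/235, 23/235)
j=3 picked index 3: u0 ∈ [-1/470, 59/470)
j=4 picked index 4: u0 ∈ [6/235, 26/235)
j=5 picked index 6: u0 ∈ [7/94, 19/94)
j=6 picked index 6: u0 ∈ [-6/235, 24/235)
j=7 picked index 7: u0 ∈ [1/470, 61/470)
j=8 picked index 8: u0 ∈ [7/235, 27/235)
j=9 picked index 9: u0 ∈ [7/470, 1/10)
intersection: [7/94, 23/235)

7/94 23/235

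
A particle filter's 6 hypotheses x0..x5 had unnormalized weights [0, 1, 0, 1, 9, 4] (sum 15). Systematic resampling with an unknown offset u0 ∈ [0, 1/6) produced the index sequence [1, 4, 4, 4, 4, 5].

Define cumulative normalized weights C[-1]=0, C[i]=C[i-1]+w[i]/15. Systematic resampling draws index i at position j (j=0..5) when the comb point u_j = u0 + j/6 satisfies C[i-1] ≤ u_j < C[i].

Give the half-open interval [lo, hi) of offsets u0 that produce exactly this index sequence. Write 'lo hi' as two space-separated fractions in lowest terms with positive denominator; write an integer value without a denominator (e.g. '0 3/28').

C = [0, 1/15, 1/15, 2/15, 11/15, 1]
j=0 picked index 1: u0 ∈ [0, 1/15)
j=1 picked index 4: u0 ∈ [-1/30, 17/30)
j=2 picked index 4: u0 ∈ [-1/5, 2/5)
j=3 picked index 4: u0 ∈ [-11/30, 7/30)
j=4 picked index 4: u0 ∈ [-8/15, 1/15)
j=5 picked index 5: u0 ∈ [-1/10, 1/6)
intersection: [0, 1/15)

0 1/15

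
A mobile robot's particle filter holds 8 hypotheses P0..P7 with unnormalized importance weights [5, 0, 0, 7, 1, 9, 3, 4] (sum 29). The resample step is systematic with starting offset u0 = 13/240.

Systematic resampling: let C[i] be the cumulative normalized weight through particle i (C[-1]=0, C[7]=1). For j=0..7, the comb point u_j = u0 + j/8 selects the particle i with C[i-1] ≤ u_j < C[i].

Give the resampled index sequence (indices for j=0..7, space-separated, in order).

0 3 3 4 5 5 6 7

C = [5/29, 5/29, 5/29, 12/29, 13/29, 22/29, 25/29, 1]
j=0: u_0=13/240 ∈ [0, 5/29) → index 0
j=1: u_1=43/240 ∈ [5/29, 12/29) → index 3
j=2: u_2=73/240 ∈ [5/29, 12/29) → index 3
j=3: u_3=103/240 ∈ [12/29, 13/29) → index 4
j=4: u_4=133/240 ∈ [13/29, 22/29) → index 5
j=5: u_5=163/240 ∈ [13/29, 22/29) → index 5
j=6: u_6=193/240 ∈ [22/29, 25/29) → index 6
j=7: u_7=223/240 ∈ [25/29, 1) → index 7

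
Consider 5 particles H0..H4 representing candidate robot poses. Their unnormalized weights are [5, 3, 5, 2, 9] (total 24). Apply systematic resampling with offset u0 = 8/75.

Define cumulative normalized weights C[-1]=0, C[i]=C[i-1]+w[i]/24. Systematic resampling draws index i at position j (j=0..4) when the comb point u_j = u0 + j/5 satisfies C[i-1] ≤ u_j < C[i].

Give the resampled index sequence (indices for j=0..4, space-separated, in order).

C = [5/24, 1/3, 13/24, 5/8, 1]
j=0: u_0=8/75 ∈ [0, 5/24) → index 0
j=1: u_1=23/75 ∈ [5/24, 1/3) → index 1
j=2: u_2=38/75 ∈ [1/3, 13/24) → index 2
j=3: u_3=53/75 ∈ [5/8, 1) → index 4
j=4: u_4=68/75 ∈ [5/8, 1) → index 4

0 1 2 4 4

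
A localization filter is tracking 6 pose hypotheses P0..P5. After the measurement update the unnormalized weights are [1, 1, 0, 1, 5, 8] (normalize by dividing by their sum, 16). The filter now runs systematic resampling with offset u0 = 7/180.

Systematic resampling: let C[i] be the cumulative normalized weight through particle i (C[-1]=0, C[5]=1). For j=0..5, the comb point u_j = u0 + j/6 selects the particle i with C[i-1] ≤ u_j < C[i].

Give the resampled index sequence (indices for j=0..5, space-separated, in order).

C = [1/16, 1/8, 1/8, 3/16, 1/2, 1]
j=0: u_0=7/180 ∈ [0, 1/16) → index 0
j=1: u_1=37/180 ∈ [3/16, 1/2) → index 4
j=2: u_2=67/180 ∈ [3/16, 1/2) → index 4
j=3: u_3=97/180 ∈ [1/2, 1) → index 5
j=4: u_4=127/180 ∈ [1/2, 1) → index 5
j=5: u_5=157/180 ∈ [1/2, 1) → index 5

0 4 4 5 5 5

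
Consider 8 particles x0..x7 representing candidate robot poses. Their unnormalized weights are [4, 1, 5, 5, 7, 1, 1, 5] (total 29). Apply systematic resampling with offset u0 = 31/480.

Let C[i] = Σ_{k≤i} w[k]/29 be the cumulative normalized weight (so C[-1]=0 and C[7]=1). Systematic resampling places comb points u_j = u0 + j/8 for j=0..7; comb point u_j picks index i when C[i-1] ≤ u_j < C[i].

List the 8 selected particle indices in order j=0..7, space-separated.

0 2 2 3 4 4 6 7

C = [4/29, 5/29, 10/29, 15/29, 22/29, 23/29, 24/29, 1]
j=0: u_0=31/480 ∈ [0, 4/29) → index 0
j=1: u_1=91/480 ∈ [5/29, 10/29) → index 2
j=2: u_2=151/480 ∈ [5/29, 10/29) → index 2
j=3: u_3=211/480 ∈ [10/29, 15/29) → index 3
j=4: u_4=271/480 ∈ [15/29, 22/29) → index 4
j=5: u_5=331/480 ∈ [15/29, 22/29) → index 4
j=6: u_6=391/480 ∈ [23/29, 24/29) → index 6
j=7: u_7=451/480 ∈ [24/29, 1) → index 7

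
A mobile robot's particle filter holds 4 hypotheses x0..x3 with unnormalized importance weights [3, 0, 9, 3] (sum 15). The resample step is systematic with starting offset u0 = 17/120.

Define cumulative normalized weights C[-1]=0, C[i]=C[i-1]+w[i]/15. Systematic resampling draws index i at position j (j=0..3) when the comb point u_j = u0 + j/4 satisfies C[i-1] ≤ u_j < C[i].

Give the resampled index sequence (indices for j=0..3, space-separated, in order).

C = [1/5, 1/5, 4/5, 1]
j=0: u_0=17/120 ∈ [0, 1/5) → index 0
j=1: u_1=47/120 ∈ [1/5, 4/5) → index 2
j=2: u_2=77/120 ∈ [1/5, 4/5) → index 2
j=3: u_3=107/120 ∈ [4/5, 1) → index 3

0 2 2 3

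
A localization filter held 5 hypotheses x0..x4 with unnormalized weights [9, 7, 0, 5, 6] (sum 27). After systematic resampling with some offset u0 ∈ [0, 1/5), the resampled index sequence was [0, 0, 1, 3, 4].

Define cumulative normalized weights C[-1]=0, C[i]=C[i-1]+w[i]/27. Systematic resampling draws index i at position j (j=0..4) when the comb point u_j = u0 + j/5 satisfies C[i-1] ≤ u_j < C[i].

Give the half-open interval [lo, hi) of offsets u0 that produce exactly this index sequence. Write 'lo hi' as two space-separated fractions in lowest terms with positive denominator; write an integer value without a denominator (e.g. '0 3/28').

C = [1/3, 16/27, 16/27, 7/9, 1]
j=0 picked index 0: u0 ∈ [0, 1/3)
j=1 picked index 0: u0 ∈ [-1/5, 2/15)
j=2 picked index 1: u0 ∈ [-1/15, 26/135)
j=3 picked index 3: u0 ∈ [-1/135, 8/45)
j=4 picked index 4: u0 ∈ [-1/45, 1/5)
intersection: [0, 2/15)

0 2/15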